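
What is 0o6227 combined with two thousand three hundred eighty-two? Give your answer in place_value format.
Convert 0o6227 (octal) → 6×512 + 2×64 + 2×8 + 7 = 3223 (decimal)
Convert two thousand three hundred eighty-two (English words) → 2×1000 + 3×100 + 82 = 2382 (decimal)
Compute 3223 + 2382 = 5605
Convert 5605 (decimal) → 5605 = 5×1000 + 6×100 + 5 → 5 thousands, 6 hundreds, 5 ones (place-value notation)
5 thousands, 6 hundreds, 5 ones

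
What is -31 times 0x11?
Convert 0x11 (hexadecimal) → 1×16 + 1 = 17 (decimal)
Compute -31 × 17 = -527
-527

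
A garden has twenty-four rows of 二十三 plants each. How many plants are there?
Convert 二十三 (Chinese numeral) → 2×10 + 3 = 23 (decimal)
Convert twenty-four (English words) → 24 (decimal)
Compute 23 × 24 = 552
552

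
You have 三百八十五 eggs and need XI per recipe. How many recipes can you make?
Convert 三百八十五 (Chinese numeral) → 3×100 + 8×10 + 5 = 385 (decimal)
Convert XI (Roman numeral) → 10 + 1 = 11 (decimal)
Compute 385 ÷ 11 = 35
35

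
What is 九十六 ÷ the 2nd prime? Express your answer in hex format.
Convert 九十六 (Chinese numeral) → 9×10 + 6 = 96 (decimal)
Convert the 2nd prime (prime index) → 3 (decimal)
Compute 96 ÷ 3 = 32
Convert 32 (decimal) → 32 = 2×16 → 0x20 (hexadecimal)
0x20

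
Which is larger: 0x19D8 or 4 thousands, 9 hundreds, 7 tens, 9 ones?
Convert 0x19D8 (hexadecimal) → 1×4096 + 9×256 + 13×16 + 8 = 6616 (decimal)
Convert 4 thousands, 9 hundreds, 7 tens, 9 ones (place-value notation) → 4×1000 + 9×100 + 7×10 + 9 = 4979 (decimal)
Compare 6616 vs 4979: larger = 6616
6616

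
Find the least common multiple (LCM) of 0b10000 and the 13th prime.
Convert 0b10000 (binary) → 16 (decimal)
Convert the 13th prime (prime index) → 41 (decimal)
Compute lcm(16, 41) = 656
656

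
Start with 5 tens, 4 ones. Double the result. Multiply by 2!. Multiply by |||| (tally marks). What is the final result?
Convert 5 tens, 4 ones (place-value notation) → 5×10 + 4 = 54 (decimal)
Start: 54
54 × 2 = 108
Convert 2! (factorial) → 2 (decimal)
108 × 2 = 216
Convert |||| (tally marks) → 4 (decimal)
216 × 4 = 864
864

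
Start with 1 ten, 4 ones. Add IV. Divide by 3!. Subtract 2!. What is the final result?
Convert 1 ten, 4 ones (place-value notation) → 1×10 + 4 = 14 (decimal)
Start: 14
Convert IV (Roman numeral) → 4 (decimal)
14 + 4 = 18
Convert 3! (factorial) → 6 (decimal)
18 ÷ 6 = 3
Convert 2! (factorial) → 2 (decimal)
3 - 2 = 1
1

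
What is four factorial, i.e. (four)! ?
Convert four (English words) → 4 (decimal)
Compute 4! = 24
24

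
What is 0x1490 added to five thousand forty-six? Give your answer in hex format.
Convert 0x1490 (hexadecimal) → 1×4096 + 4×256 + 9×16 = 5264 (decimal)
Convert five thousand forty-six (English words) → 5×1000 + 46 = 5046 (decimal)
Compute 5264 + 5046 = 10310
Convert 10310 (decimal) → 10310 = 2×4096 + 8×256 + 4×16 + 6 → 0x2846 (hexadecimal)
0x2846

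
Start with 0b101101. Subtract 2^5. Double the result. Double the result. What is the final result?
Convert 0b101101 (binary) → 32 + 8 + 4 + 1 = 45 (decimal)
Start: 45
Convert 2^5 (power) → 32 (decimal)
45 - 32 = 13
13 × 2 = 26
26 × 2 = 52
52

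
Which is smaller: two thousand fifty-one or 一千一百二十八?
Convert two thousand fifty-one (English words) → 2×1000 + 51 = 2051 (decimal)
Convert 一千一百二十八 (Chinese numeral) → 1×1000 + 1×100 + 2×10 + 8 = 1128 (decimal)
Compare 2051 vs 1128: smaller = 1128
1128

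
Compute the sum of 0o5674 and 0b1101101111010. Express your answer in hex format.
Convert 0o5674 (octal) → 5×512 + 6×64 + 7×8 + 4 = 3004 (decimal)
Convert 0b1101101111010 (binary) → 4096 + 2048 + 512 + 256 + 64 + 32 + 16 + 8 + 2 = 7034 (decimal)
Compute 3004 + 7034 = 10038
Convert 10038 (decimal) → 10038 = 2×4096 + 7×256 + 3×16 + 6 → 0x2736 (hexadecimal)
0x2736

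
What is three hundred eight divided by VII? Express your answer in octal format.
Convert three hundred eight (English words) → 3×100 + 8 = 308 (decimal)
Convert VII (Roman numeral) → 5 + 1 + 1 = 7 (decimal)
Compute 308 ÷ 7 = 44
Convert 44 (decimal) → 44 = 5×8 + 4 → 0o54 (octal)
0o54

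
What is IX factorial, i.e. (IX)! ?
Convert IX (Roman numeral) → 9 (decimal)
Compute 9! = 362880
362880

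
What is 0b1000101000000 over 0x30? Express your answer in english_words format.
Convert 0b1000101000000 (binary) → 4096 + 256 + 64 = 4416 (decimal)
Convert 0x30 (hexadecimal) → 3×16 = 48 (decimal)
Compute 4416 ÷ 48 = 92
Convert 92 (decimal) → ninety-two (English words)
ninety-two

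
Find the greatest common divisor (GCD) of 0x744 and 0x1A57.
Convert 0x744 (hexadecimal) → 7×256 + 4×16 + 4 = 1860 (decimal)
Convert 0x1A57 (hexadecimal) → 1×4096 + 10×256 + 5×16 + 7 = 6743 (decimal)
Compute gcd(1860, 6743) = 1
1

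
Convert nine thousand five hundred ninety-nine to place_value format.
Convert nine thousand five hundred ninety-nine (English words) → 9×1000 + 5×100 + 99 = 9599 (decimal)
Convert 9599 (decimal) → 9599 = 9×1000 + 5×100 + 9×10 + 9 → 9 thousands, 5 hundreds, 9 tens, 9 ones (place-value notation)
9 thousands, 5 hundreds, 9 tens, 9 ones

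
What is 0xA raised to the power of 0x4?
Convert 0xA (hexadecimal) → 10 (decimal)
Convert 0x4 (hexadecimal) → 4 (decimal)
Compute 10 ^ 4 = 10000
10000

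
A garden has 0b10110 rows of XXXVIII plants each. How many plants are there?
Convert XXXVIII (Roman numeral) → 10 + 10 + 10 + 5 + 1 + 1 + 1 = 38 (decimal)
Convert 0b10110 (binary) → 16 + 4 + 2 = 22 (decimal)
Compute 38 × 22 = 836
836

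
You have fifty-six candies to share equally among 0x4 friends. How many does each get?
Convert fifty-six (English words) → 56 (decimal)
Convert 0x4 (hexadecimal) → 4 (decimal)
Compute 56 ÷ 4 = 14
14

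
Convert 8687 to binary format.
Convert 8687 (decimal) → 8687 = 8192 + 256 + 128 + 64 + 32 + 8 + 4 + 2 + 1 → 0b10000111101111 (binary)
0b10000111101111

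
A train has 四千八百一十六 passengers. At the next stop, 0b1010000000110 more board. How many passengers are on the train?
Convert 四千八百一十六 (Chinese numeral) → 4×1000 + 8×100 + 1×10 + 6 = 4816 (decimal)
Convert 0b1010000000110 (binary) → 4096 + 1024 + 4 + 2 = 5126 (decimal)
Compute 4816 + 5126 = 9942
9942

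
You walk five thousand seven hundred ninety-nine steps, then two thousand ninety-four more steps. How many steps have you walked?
Convert five thousand seven hundred ninety-nine (English words) → 5×1000 + 7×100 + 99 = 5799 (decimal)
Convert two thousand ninety-four (English words) → 2×1000 + 94 = 2094 (decimal)
Compute 5799 + 2094 = 7893
7893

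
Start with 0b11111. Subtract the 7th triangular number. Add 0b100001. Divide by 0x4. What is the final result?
Convert 0b11111 (binary) → 16 + 8 + 4 + 2 + 1 = 31 (decimal)
Start: 31
Convert the 7th triangular number (triangular index) → 7×8/2 = 28 (decimal)
31 - 28 = 3
Convert 0b100001 (binary) → 32 + 1 = 33 (decimal)
3 + 33 = 36
Convert 0x4 (hexadecimal) → 4 (decimal)
36 ÷ 4 = 9
9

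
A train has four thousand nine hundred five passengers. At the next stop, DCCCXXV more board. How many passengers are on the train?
Convert four thousand nine hundred five (English words) → 4×1000 + 9×100 + 5 = 4905 (decimal)
Convert DCCCXXV (Roman numeral) → 500 + 100 + 100 + 100 + 10 + 10 + 5 = 825 (decimal)
Compute 4905 + 825 = 5730
5730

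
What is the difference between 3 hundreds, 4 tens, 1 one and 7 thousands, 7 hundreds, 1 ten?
Convert 3 hundreds, 4 tens, 1 one (place-value notation) → 3×100 + 4×10 + 1 = 341 (decimal)
Convert 7 thousands, 7 hundreds, 1 ten (place-value notation) → 7×1000 + 7×100 + 1×10 = 7710 (decimal)
Difference: |341 - 7710| = 7369
7369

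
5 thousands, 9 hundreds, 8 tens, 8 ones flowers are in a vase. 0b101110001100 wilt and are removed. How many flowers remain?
Convert 5 thousands, 9 hundreds, 8 tens, 8 ones (place-value notation) → 5×1000 + 9×100 + 8×10 + 8 = 5988 (decimal)
Convert 0b101110001100 (binary) → 2048 + 512 + 256 + 128 + 8 + 4 = 2956 (decimal)
Compute 5988 - 2956 = 3032
3032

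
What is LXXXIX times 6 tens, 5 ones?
Convert LXXXIX (Roman numeral) → 50 + 10 + 10 + 10 + 9 = 89 (decimal)
Convert 6 tens, 5 ones (place-value notation) → 6×10 + 5 = 65 (decimal)
Compute 89 × 65 = 5785
5785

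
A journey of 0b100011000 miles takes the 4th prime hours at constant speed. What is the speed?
Convert 0b100011000 (binary) → 256 + 16 + 8 = 280 (decimal)
Convert the 4th prime (prime index) → 7 (decimal)
Compute 280 ÷ 7 = 40
40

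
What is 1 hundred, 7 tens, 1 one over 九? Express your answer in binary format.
Convert 1 hundred, 7 tens, 1 one (place-value notation) → 1×100 + 7×10 + 1 = 171 (decimal)
Convert 九 (Chinese numeral) → 9 (decimal)
Compute 171 ÷ 9 = 19
Convert 19 (decimal) → 19 = 16 + 2 + 1 → 0b10011 (binary)
0b10011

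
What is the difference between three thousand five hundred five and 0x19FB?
Convert three thousand five hundred five (English words) → 3×1000 + 5×100 + 5 = 3505 (decimal)
Convert 0x19FB (hexadecimal) → 1×4096 + 9×256 + 15×16 + 11 = 6651 (decimal)
Difference: |3505 - 6651| = 3146
3146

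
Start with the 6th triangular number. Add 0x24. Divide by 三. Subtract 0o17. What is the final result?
Convert the 6th triangular number (triangular index) → 6×7/2 = 21 (decimal)
Start: 21
Convert 0x24 (hexadecimal) → 2×16 + 4 = 36 (decimal)
21 + 36 = 57
Convert 三 (Chinese numeral) → 3 (decimal)
57 ÷ 3 = 19
Convert 0o17 (octal) → 1×8 + 7 = 15 (decimal)
19 - 15 = 4
4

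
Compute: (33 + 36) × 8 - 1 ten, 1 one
Convert 1 ten, 1 one (place-value notation) → 1×10 + 1 = 11 (decimal)
Expression in decimal: (33 + 36) × 8 - 11
Parentheses first: 33 + 36 = 69
Multiply: 69 × 8 = 552
Subtract: 552 - 11 = 541
541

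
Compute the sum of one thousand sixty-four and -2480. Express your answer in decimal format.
Convert one thousand sixty-four (English words) → 1×1000 + 64 = 1064 (decimal)
Compute 1064 + -2480 = -1416
-1416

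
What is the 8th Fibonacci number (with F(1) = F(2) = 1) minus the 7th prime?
The 8th Fibonacci number (with F(1) = F(2) = 1): 1, 1, 2, 3, 5, 8, 13, 21 → 21
Convert the 7th prime (prime index) → 17 (decimal)
Compute 21 - 17 = 4
4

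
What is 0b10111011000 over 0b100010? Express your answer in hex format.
Convert 0b10111011000 (binary) → 1024 + 256 + 128 + 64 + 16 + 8 = 1496 (decimal)
Convert 0b100010 (binary) → 32 + 2 = 34 (decimal)
Compute 1496 ÷ 34 = 44
Convert 44 (decimal) → 44 = 2×16 + 12 → 0x2C (hexadecimal)
0x2C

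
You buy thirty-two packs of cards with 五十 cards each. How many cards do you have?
Convert 五十 (Chinese numeral) → 5×10 = 50 (decimal)
Convert thirty-two (English words) → 32 (decimal)
Compute 50 × 32 = 1600
1600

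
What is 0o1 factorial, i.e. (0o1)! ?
Convert 0o1 (octal) → 1 (decimal)
Compute 1! = 1
1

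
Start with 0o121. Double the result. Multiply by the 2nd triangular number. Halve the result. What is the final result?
Convert 0o121 (octal) → 1×64 + 2×8 + 1 = 81 (decimal)
Start: 81
81 × 2 = 162
Convert the 2nd triangular number (triangular index) → 2×3/2 = 3 (decimal)
162 × 3 = 486
486 ÷ 2 = 243
243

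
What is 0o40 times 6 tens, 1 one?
Convert 0o40 (octal) → 4×8 = 32 (decimal)
Convert 6 tens, 1 one (place-value notation) → 6×10 + 1 = 61 (decimal)
Compute 32 × 61 = 1952
1952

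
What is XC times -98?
Convert XC (Roman numeral) → 90 (decimal)
Compute 90 × -98 = -8820
-8820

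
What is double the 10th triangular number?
The 10th triangular number = 10×11/2 = 55
Compute 55 × 2 = 110
110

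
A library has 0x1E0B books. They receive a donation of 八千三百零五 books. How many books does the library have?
Convert 0x1E0B (hexadecimal) → 1×4096 + 14×256 + 11 = 7691 (decimal)
Convert 八千三百零五 (Chinese numeral) → 8×1000 + 3×100 + 5 = 8305 (decimal)
Compute 7691 + 8305 = 15996
15996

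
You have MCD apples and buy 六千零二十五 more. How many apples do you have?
Convert MCD (Roman numeral) → 1000 + 400 = 1400 (decimal)
Convert 六千零二十五 (Chinese numeral) → 6×1000 + 2×10 + 5 = 6025 (decimal)
Compute 1400 + 6025 = 7425
7425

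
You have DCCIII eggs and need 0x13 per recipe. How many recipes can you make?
Convert DCCIII (Roman numeral) → 500 + 100 + 100 + 1 + 1 + 1 = 703 (decimal)
Convert 0x13 (hexadecimal) → 1×16 + 3 = 19 (decimal)
Compute 703 ÷ 19 = 37
37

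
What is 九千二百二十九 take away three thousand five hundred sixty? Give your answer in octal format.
Convert 九千二百二十九 (Chinese numeral) → 9×1000 + 2×100 + 2×10 + 9 = 9229 (decimal)
Convert three thousand five hundred sixty (English words) → 3×1000 + 5×100 + 60 = 3560 (decimal)
Compute 9229 - 3560 = 5669
Convert 5669 (decimal) → 5669 = 1×4096 + 3×512 + 4×8 + 5 → 0o13045 (octal)
0o13045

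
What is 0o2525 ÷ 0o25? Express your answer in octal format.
Convert 0o2525 (octal) → 2×512 + 5×64 + 2×8 + 5 = 1365 (decimal)
Convert 0o25 (octal) → 2×8 + 5 = 21 (decimal)
Compute 1365 ÷ 21 = 65
Convert 65 (decimal) → 65 = 1×64 + 1 → 0o101 (octal)
0o101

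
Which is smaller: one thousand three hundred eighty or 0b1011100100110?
Convert one thousand three hundred eighty (English words) → 1×1000 + 3×100 + 80 = 1380 (decimal)
Convert 0b1011100100110 (binary) → 4096 + 1024 + 512 + 256 + 32 + 4 + 2 = 5926 (decimal)
Compare 1380 vs 5926: smaller = 1380
1380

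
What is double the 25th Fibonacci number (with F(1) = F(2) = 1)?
The 25th Fibonacci number (with F(1) = F(2) = 1) = 75025
Compute 75025 × 2 = 150050
150050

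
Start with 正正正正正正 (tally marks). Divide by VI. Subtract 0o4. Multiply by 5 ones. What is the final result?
Convert 正正正正正正 (tally marks) → 5 + 5 + 5 + 5 + 5 + 5 = 30 (decimal)
Start: 30
Convert VI (Roman numeral) → 5 + 1 = 6 (decimal)
30 ÷ 6 = 5
Convert 0o4 (octal) → 4 (decimal)
5 - 4 = 1
Convert 5 ones (place-value notation) → 5 (decimal)
1 × 5 = 5
5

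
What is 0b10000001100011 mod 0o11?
Convert 0b10000001100011 (binary) → 8192 + 64 + 32 + 2 + 1 = 8291 (decimal)
Convert 0o11 (octal) → 1×8 + 1 = 9 (decimal)
Compute 8291 mod 9 = 2
2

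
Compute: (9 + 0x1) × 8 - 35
Convert 0x1 (hexadecimal) → 1 (decimal)
Expression in decimal: (9 + 1) × 8 - 35
Parentheses first: 9 + 1 = 10
Multiply: 10 × 8 = 80
Subtract: 80 - 35 = 45
45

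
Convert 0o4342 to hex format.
Convert 0o4342 (octal) → 4×512 + 3×64 + 4×8 + 2 = 2274 (decimal)
Convert 2274 (decimal) → 2274 = 8×256 + 14×16 + 2 → 0x8E2 (hexadecimal)
0x8E2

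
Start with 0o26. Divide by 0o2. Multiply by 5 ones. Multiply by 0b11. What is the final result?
Convert 0o26 (octal) → 2×8 + 6 = 22 (decimal)
Start: 22
Convert 0o2 (octal) → 2 (decimal)
22 ÷ 2 = 11
Convert 5 ones (place-value notation) → 5 (decimal)
11 × 5 = 55
Convert 0b11 (binary) → 2 + 1 = 3 (decimal)
55 × 3 = 165
165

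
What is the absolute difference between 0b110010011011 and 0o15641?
Convert 0b110010011011 (binary) → 2048 + 1024 + 128 + 16 + 8 + 2 + 1 = 3227 (decimal)
Convert 0o15641 (octal) → 1×4096 + 5×512 + 6×64 + 4×8 + 1 = 7073 (decimal)
Compute |3227 - 7073| = 3846
3846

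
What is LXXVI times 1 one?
Convert LXXVI (Roman numeral) → 50 + 10 + 10 + 5 + 1 = 76 (decimal)
Convert 1 one (place-value notation) → 1 (decimal)
Compute 76 × 1 = 76
76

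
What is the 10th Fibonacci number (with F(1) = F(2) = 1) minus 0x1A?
The 10th Fibonacci number (with F(1) = F(2) = 1): 1, 1, 2, 3, 5, 8, 13, 21, 34, 55 → 55
Convert 0x1A (hexadecimal) → 1×16 + 10 = 26 (decimal)
Compute 55 - 26 = 29
29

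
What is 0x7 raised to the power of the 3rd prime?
Convert 0x7 (hexadecimal) → 7 (decimal)
Convert the 3rd prime (prime index) → 5 (decimal)
Compute 7 ^ 5 = 16807
16807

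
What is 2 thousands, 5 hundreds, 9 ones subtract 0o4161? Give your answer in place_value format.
Convert 2 thousands, 5 hundreds, 9 ones (place-value notation) → 2×1000 + 5×100 + 9 = 2509 (decimal)
Convert 0o4161 (octal) → 4×512 + 1×64 + 6×8 + 1 = 2161 (decimal)
Compute 2509 - 2161 = 348
Convert 348 (decimal) → 348 = 3×100 + 4×10 + 8 → 3 hundreds, 4 tens, 8 ones (place-value notation)
3 hundreds, 4 tens, 8 ones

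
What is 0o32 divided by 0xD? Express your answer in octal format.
Convert 0o32 (octal) → 3×8 + 2 = 26 (decimal)
Convert 0xD (hexadecimal) → 13 (decimal)
Compute 26 ÷ 13 = 2
Convert 2 (decimal) → 0o2 (octal)
0o2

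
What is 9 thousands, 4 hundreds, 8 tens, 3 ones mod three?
Convert 9 thousands, 4 hundreds, 8 tens, 3 ones (place-value notation) → 9×1000 + 4×100 + 8×10 + 3 = 9483 (decimal)
Convert three (English words) → 3 (decimal)
Compute 9483 mod 3 = 0
0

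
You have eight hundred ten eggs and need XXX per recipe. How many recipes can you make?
Convert eight hundred ten (English words) → 8×100 + 10 = 810 (decimal)
Convert XXX (Roman numeral) → 10 + 10 + 10 = 30 (decimal)
Compute 810 ÷ 30 = 27
27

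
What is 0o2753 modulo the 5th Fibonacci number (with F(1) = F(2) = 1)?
Convert 0o2753 (octal) → 2×512 + 7×64 + 5×8 + 3 = 1515 (decimal)
Convert the 5th Fibonacci number (with F(1) = F(2) = 1) (Fibonacci index) → 1, 1, 2, 3, 5 → 5 (decimal)
Compute 1515 mod 5 = 0
0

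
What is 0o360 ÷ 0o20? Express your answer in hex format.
Convert 0o360 (octal) → 3×64 + 6×8 = 240 (decimal)
Convert 0o20 (octal) → 2×8 = 16 (decimal)
Compute 240 ÷ 16 = 15
Convert 15 (decimal) → 0xF (hexadecimal)
0xF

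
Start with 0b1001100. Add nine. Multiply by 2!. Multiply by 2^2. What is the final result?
Convert 0b1001100 (binary) → 64 + 8 + 4 = 76 (decimal)
Start: 76
Convert nine (English words) → 9 (decimal)
76 + 9 = 85
Convert 2! (factorial) → 2 (decimal)
85 × 2 = 170
Convert 2^2 (power) → 4 (decimal)
170 × 4 = 680
680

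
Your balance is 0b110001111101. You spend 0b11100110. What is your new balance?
Convert 0b110001111101 (binary) → 2048 + 1024 + 64 + 32 + 16 + 8 + 4 + 1 = 3197 (decimal)
Convert 0b11100110 (binary) → 128 + 64 + 32 + 4 + 2 = 230 (decimal)
Compute 3197 - 230 = 2967
2967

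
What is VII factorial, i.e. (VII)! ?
Convert VII (Roman numeral) → 5 + 1 + 1 = 7 (decimal)
Compute 7! = 5040
5040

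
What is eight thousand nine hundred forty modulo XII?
Convert eight thousand nine hundred forty (English words) → 8×1000 + 9×100 + 40 = 8940 (decimal)
Convert XII (Roman numeral) → 10 + 1 + 1 = 12 (decimal)
Compute 8940 mod 12 = 0
0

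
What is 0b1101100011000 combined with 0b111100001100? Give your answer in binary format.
Convert 0b1101100011000 (binary) → 4096 + 2048 + 512 + 256 + 16 + 8 = 6936 (decimal)
Convert 0b111100001100 (binary) → 2048 + 1024 + 512 + 256 + 8 + 4 = 3852 (decimal)
Compute 6936 + 3852 = 10788
Convert 10788 (decimal) → 10788 = 8192 + 2048 + 512 + 32 + 4 → 0b10101000100100 (binary)
0b10101000100100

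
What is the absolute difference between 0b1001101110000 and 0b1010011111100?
Convert 0b1001101110000 (binary) → 4096 + 512 + 256 + 64 + 32 + 16 = 4976 (decimal)
Convert 0b1010011111100 (binary) → 4096 + 1024 + 128 + 64 + 32 + 16 + 8 + 4 = 5372 (decimal)
Compute |4976 - 5372| = 396
396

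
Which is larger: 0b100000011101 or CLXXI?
Convert 0b100000011101 (binary) → 2048 + 16 + 8 + 4 + 1 = 2077 (decimal)
Convert CLXXI (Roman numeral) → 100 + 50 + 10 + 10 + 1 = 171 (decimal)
Compare 2077 vs 171: larger = 2077
2077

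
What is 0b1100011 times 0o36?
Convert 0b1100011 (binary) → 64 + 32 + 2 + 1 = 99 (decimal)
Convert 0o36 (octal) → 3×8 + 6 = 30 (decimal)
Compute 99 × 30 = 2970
2970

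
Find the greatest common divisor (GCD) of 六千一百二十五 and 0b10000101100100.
Convert 六千一百二十五 (Chinese numeral) → 6×1000 + 1×100 + 2×10 + 5 = 6125 (decimal)
Convert 0b10000101100100 (binary) → 8192 + 256 + 64 + 32 + 4 = 8548 (decimal)
Compute gcd(6125, 8548) = 1
1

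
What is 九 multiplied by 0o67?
Convert 九 (Chinese numeral) → 9 (decimal)
Convert 0o67 (octal) → 6×8 + 7 = 55 (decimal)
Compute 9 × 55 = 495
495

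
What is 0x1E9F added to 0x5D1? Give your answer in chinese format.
Convert 0x1E9F (hexadecimal) → 1×4096 + 14×256 + 9×16 + 15 = 7839 (decimal)
Convert 0x5D1 (hexadecimal) → 5×256 + 13×16 + 1 = 1489 (decimal)
Compute 7839 + 1489 = 9328
Convert 9328 (decimal) → 9328 = 9×1000 + 3×100 + 2×10 + 8 → 九千三百二十八 (Chinese numeral)
九千三百二十八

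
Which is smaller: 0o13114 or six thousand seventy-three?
Convert 0o13114 (octal) → 1×4096 + 3×512 + 1×64 + 1×8 + 4 = 5708 (decimal)
Convert six thousand seventy-three (English words) → 6×1000 + 73 = 6073 (decimal)
Compare 5708 vs 6073: smaller = 5708
5708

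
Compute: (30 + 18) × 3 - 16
Parentheses first: 30 + 18 = 48
Multiply: 48 × 3 = 144
Subtract: 144 - 16 = 128
128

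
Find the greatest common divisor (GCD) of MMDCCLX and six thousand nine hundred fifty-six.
Convert MMDCCLX (Roman numeral) → 1000 + 1000 + 500 + 100 + 100 + 50 + 10 = 2760 (decimal)
Convert six thousand nine hundred fifty-six (English words) → 6×1000 + 9×100 + 56 = 6956 (decimal)
Compute gcd(2760, 6956) = 4
4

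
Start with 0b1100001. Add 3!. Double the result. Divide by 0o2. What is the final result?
Convert 0b1100001 (binary) → 64 + 32 + 1 = 97 (decimal)
Start: 97
Convert 3! (factorial) → 6 (decimal)
97 + 6 = 103
103 × 2 = 206
Convert 0o2 (octal) → 2 (decimal)
206 ÷ 2 = 103
103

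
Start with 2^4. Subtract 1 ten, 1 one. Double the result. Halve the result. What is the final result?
Convert 2^4 (power) → 16 (decimal)
Start: 16
Convert 1 ten, 1 one (place-value notation) → 1×10 + 1 = 11 (decimal)
16 - 11 = 5
5 × 2 = 10
10 ÷ 2 = 5
5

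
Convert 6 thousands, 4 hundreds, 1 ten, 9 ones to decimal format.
Convert 6 thousands, 4 hundreds, 1 ten, 9 ones (place-value notation) → 6×1000 + 4×100 + 1×10 + 9 = 6419 (decimal)
6419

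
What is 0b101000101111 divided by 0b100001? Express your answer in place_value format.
Convert 0b101000101111 (binary) → 2048 + 512 + 32 + 8 + 4 + 2 + 1 = 2607 (decimal)
Convert 0b100001 (binary) → 32 + 1 = 33 (decimal)
Compute 2607 ÷ 33 = 79
Convert 79 (decimal) → 79 = 7×10 + 9 → 7 tens, 9 ones (place-value notation)
7 tens, 9 ones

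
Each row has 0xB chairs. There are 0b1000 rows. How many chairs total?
Convert 0xB (hexadecimal) → 11 (decimal)
Convert 0b1000 (binary) → 8 (decimal)
Compute 11 × 8 = 88
88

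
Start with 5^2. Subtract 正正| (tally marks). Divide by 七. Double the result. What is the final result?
Convert 5^2 (power) → 25 (decimal)
Start: 25
Convert 正正| (tally marks) → 5 + 5 + 1 = 11 (decimal)
25 - 11 = 14
Convert 七 (Chinese numeral) → 7 (decimal)
14 ÷ 7 = 2
2 × 2 = 4
4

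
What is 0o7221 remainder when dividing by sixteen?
Convert 0o7221 (octal) → 7×512 + 2×64 + 2×8 + 1 = 3729 (decimal)
Convert sixteen (English words) → 16 (decimal)
Compute 3729 mod 16 = 1
1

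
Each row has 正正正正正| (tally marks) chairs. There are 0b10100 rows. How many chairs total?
Convert 正正正正正| (tally marks) → 5 + 5 + 5 + 5 + 5 + 1 = 26 (decimal)
Convert 0b10100 (binary) → 16 + 4 = 20 (decimal)
Compute 26 × 20 = 520
520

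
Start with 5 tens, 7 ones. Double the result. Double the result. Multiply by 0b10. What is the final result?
Convert 5 tens, 7 ones (place-value notation) → 5×10 + 7 = 57 (decimal)
Start: 57
57 × 2 = 114
114 × 2 = 228
Convert 0b10 (binary) → 2 (decimal)
228 × 2 = 456
456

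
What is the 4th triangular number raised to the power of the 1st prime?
Convert the 4th triangular number (triangular index) → 4×5/2 = 10 (decimal)
Convert the 1st prime (prime index) → 2 (decimal)
Compute 10 ^ 2 = 100
100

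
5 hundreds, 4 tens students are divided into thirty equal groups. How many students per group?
Convert 5 hundreds, 4 tens (place-value notation) → 5×100 + 4×10 = 540 (decimal)
Convert thirty (English words) → 30 (decimal)
Compute 540 ÷ 30 = 18
18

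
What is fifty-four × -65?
Convert fifty-four (English words) → 54 (decimal)
Compute 54 × -65 = -3510
-3510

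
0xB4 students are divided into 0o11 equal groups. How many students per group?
Convert 0xB4 (hexadecimal) → 11×16 + 4 = 180 (decimal)
Convert 0o11 (octal) → 1×8 + 1 = 9 (decimal)
Compute 180 ÷ 9 = 20
20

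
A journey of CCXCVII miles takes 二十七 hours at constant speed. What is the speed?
Convert CCXCVII (Roman numeral) → 100 + 100 + 90 + 5 + 1 + 1 = 297 (decimal)
Convert 二十七 (Chinese numeral) → 2×10 + 7 = 27 (decimal)
Compute 297 ÷ 27 = 11
11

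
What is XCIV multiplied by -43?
Convert XCIV (Roman numeral) → 90 + 4 = 94 (decimal)
Compute 94 × -43 = -4042
-4042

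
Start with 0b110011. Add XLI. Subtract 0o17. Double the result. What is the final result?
Convert 0b110011 (binary) → 32 + 16 + 2 + 1 = 51 (decimal)
Start: 51
Convert XLI (Roman numeral) → 40 + 1 = 41 (decimal)
51 + 41 = 92
Convert 0o17 (octal) → 1×8 + 7 = 15 (decimal)
92 - 15 = 77
77 × 2 = 154
154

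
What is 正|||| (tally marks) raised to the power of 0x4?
Convert 正|||| (tally marks) → 5 + 4 = 9 (decimal)
Convert 0x4 (hexadecimal) → 4 (decimal)
Compute 9 ^ 4 = 6561
6561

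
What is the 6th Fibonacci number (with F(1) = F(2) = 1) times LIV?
Convert the 6th Fibonacci number (with F(1) = F(2) = 1) (Fibonacci index) → 1, 1, 2, 3, 5, 8 → 8 (decimal)
Convert LIV (Roman numeral) → 50 + 4 = 54 (decimal)
Compute 8 × 54 = 432
432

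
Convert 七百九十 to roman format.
Convert 七百九十 (Chinese numeral) → 7×100 + 9×10 = 790 (decimal)
Convert 790 (decimal) → 790 = 500 + 100 + 100 + 90 → DCCXC (Roman numeral)
DCCXC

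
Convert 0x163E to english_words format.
Convert 0x163E (hexadecimal) → 1×4096 + 6×256 + 3×16 + 14 = 5694 (decimal)
Convert 5694 (decimal) → 5694 = 5×1000 + 6×100 + 94 → five thousand six hundred ninety-four (English words)
five thousand six hundred ninety-four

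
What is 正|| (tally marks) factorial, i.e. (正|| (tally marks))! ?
Convert 正|| (tally marks) → 5 + 2 = 7 (decimal)
Compute 7! = 5040
5040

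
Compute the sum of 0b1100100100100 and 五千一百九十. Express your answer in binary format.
Convert 0b1100100100100 (binary) → 4096 + 2048 + 256 + 32 + 4 = 6436 (decimal)
Convert 五千一百九十 (Chinese numeral) → 5×1000 + 1×100 + 9×10 = 5190 (decimal)
Compute 6436 + 5190 = 11626
Convert 11626 (decimal) → 11626 = 8192 + 2048 + 1024 + 256 + 64 + 32 + 8 + 2 → 0b10110101101010 (binary)
0b10110101101010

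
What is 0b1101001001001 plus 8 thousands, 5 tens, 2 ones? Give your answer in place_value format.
Convert 0b1101001001001 (binary) → 4096 + 2048 + 512 + 64 + 8 + 1 = 6729 (decimal)
Convert 8 thousands, 5 tens, 2 ones (place-value notation) → 8×1000 + 5×10 + 2 = 8052 (decimal)
Compute 6729 + 8052 = 14781
Convert 14781 (decimal) → 14781 = 14×1000 + 7×100 + 8×10 + 1 → 14 thousands, 7 hundreds, 8 tens, 1 one (place-value notation)
14 thousands, 7 hundreds, 8 tens, 1 one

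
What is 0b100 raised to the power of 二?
Convert 0b100 (binary) → 4 (decimal)
Convert 二 (Chinese numeral) → 2 (decimal)
Compute 4 ^ 2 = 16
16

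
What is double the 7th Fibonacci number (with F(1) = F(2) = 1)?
The 7th Fibonacci number (with F(1) = F(2) = 1): 1, 1, 2, 3, 5, 8, 13 → 13
Compute 13 × 2 = 26
26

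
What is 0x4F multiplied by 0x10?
Convert 0x4F (hexadecimal) → 4×16 + 15 = 79 (decimal)
Convert 0x10 (hexadecimal) → 1×16 = 16 (decimal)
Compute 79 × 16 = 1264
1264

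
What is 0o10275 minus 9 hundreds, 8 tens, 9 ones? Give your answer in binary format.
Convert 0o10275 (octal) → 1×4096 + 2×64 + 7×8 + 5 = 4285 (decimal)
Convert 9 hundreds, 8 tens, 9 ones (place-value notation) → 9×100 + 8×10 + 9 = 989 (decimal)
Compute 4285 - 989 = 3296
Convert 3296 (decimal) → 3296 = 2048 + 1024 + 128 + 64 + 32 → 0b110011100000 (binary)
0b110011100000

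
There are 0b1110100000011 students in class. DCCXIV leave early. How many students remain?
Convert 0b1110100000011 (binary) → 4096 + 2048 + 1024 + 256 + 2 + 1 = 7427 (decimal)
Convert DCCXIV (Roman numeral) → 500 + 100 + 100 + 10 + 4 = 714 (decimal)
Compute 7427 - 714 = 6713
6713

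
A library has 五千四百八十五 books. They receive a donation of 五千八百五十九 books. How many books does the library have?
Convert 五千四百八十五 (Chinese numeral) → 5×1000 + 4×100 + 8×10 + 5 = 5485 (decimal)
Convert 五千八百五十九 (Chinese numeral) → 5×1000 + 8×100 + 5×10 + 9 = 5859 (decimal)
Compute 5485 + 5859 = 11344
11344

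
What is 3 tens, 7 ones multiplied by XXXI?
Convert 3 tens, 7 ones (place-value notation) → 3×10 + 7 = 37 (decimal)
Convert XXXI (Roman numeral) → 10 + 10 + 10 + 1 = 31 (decimal)
Compute 37 × 31 = 1147
1147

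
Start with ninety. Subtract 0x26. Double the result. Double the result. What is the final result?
Convert ninety (English words) → 90 (decimal)
Start: 90
Convert 0x26 (hexadecimal) → 2×16 + 6 = 38 (decimal)
90 - 38 = 52
52 × 2 = 104
104 × 2 = 208
208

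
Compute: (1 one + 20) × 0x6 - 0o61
Convert 1 one (place-value notation) → 1 (decimal)
Convert 0x6 (hexadecimal) → 6 (decimal)
Convert 0o61 (octal) → 6×8 + 1 = 49 (decimal)
Expression in decimal: (1 + 20) × 6 - 49
Parentheses first: 1 + 20 = 21
Multiply: 21 × 6 = 126
Subtract: 126 - 49 = 77
77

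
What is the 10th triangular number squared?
The 10th triangular number = 10×11/2 = 55
Compute 55² = 55 × 55 = 3025
3025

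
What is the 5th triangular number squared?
The 5th triangular number = 5×6/2 = 15
Compute 15² = 15 × 15 = 225
225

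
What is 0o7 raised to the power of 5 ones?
Convert 0o7 (octal) → 7 (decimal)
Convert 5 ones (place-value notation) → 5 (decimal)
Compute 7 ^ 5 = 16807
16807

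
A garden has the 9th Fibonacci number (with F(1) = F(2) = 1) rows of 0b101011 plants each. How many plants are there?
Convert 0b101011 (binary) → 32 + 8 + 2 + 1 = 43 (decimal)
Convert the 9th Fibonacci number (with F(1) = F(2) = 1) (Fibonacci index) → 1, 1, 2, 3, 5, 8, 13, 21, 34 → 34 (decimal)
Compute 43 × 34 = 1462
1462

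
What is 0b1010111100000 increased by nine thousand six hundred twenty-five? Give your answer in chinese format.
Convert 0b1010111100000 (binary) → 4096 + 1024 + 256 + 128 + 64 + 32 = 5600 (decimal)
Convert nine thousand six hundred twenty-five (English words) → 9×1000 + 6×100 + 25 = 9625 (decimal)
Compute 5600 + 9625 = 15225
Convert 15225 (decimal) → 15225 = 1×10000 + 5×1000 + 2×100 + 2×10 + 5 → 一万五千二百二十五 (Chinese numeral)
一万五千二百二十五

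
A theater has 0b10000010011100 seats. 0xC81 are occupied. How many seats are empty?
Convert 0b10000010011100 (binary) → 8192 + 128 + 16 + 8 + 4 = 8348 (decimal)
Convert 0xC81 (hexadecimal) → 12×256 + 8×16 + 1 = 3201 (decimal)
Compute 8348 - 3201 = 5147
5147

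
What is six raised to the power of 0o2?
Convert six (English words) → 6 (decimal)
Convert 0o2 (octal) → 2 (decimal)
Compute 6 ^ 2 = 36
36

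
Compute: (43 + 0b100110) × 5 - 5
Convert 0b100110 (binary) → 32 + 4 + 2 = 38 (decimal)
Expression in decimal: (43 + 38) × 5 - 5
Parentheses first: 43 + 38 = 81
Multiply: 81 × 5 = 405
Subtract: 405 - 5 = 400
400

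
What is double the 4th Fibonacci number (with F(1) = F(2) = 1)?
The 4th Fibonacci number (with F(1) = F(2) = 1): 1, 1, 2, 3 → 3
Compute 3 × 2 = 6
6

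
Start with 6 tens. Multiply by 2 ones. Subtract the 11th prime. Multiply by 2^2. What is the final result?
Convert 6 tens (place-value notation) → 6×10 = 60 (decimal)
Start: 60
Convert 2 ones (place-value notation) → 2 (decimal)
60 × 2 = 120
Convert the 11th prime (prime index) → 31 (decimal)
120 - 31 = 89
Convert 2^2 (power) → 4 (decimal)
89 × 4 = 356
356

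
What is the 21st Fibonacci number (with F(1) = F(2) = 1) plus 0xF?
The 21st Fibonacci number (with F(1) = F(2) = 1) = 10946
Convert 0xF (hexadecimal) → 15 (decimal)
Compute 10946 + 15 = 10961
10961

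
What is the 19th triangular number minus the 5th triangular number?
The 19th triangular number = 19×20/2 = 190
Convert the 5th triangular number (triangular index) → 5×6/2 = 15 (decimal)
Compute 190 - 15 = 175
175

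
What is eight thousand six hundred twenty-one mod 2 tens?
Convert eight thousand six hundred twenty-one (English words) → 8×1000 + 6×100 + 21 = 8621 (decimal)
Convert 2 tens (place-value notation) → 2×10 = 20 (decimal)
Compute 8621 mod 20 = 1
1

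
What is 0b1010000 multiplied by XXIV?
Convert 0b1010000 (binary) → 64 + 16 = 80 (decimal)
Convert XXIV (Roman numeral) → 10 + 10 + 4 = 24 (decimal)
Compute 80 × 24 = 1920
1920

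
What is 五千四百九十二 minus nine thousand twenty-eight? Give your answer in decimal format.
Convert 五千四百九十二 (Chinese numeral) → 5×1000 + 4×100 + 9×10 + 2 = 5492 (decimal)
Convert nine thousand twenty-eight (English words) → 9×1000 + 28 = 9028 (decimal)
Compute 5492 - 9028 = -3536
-3536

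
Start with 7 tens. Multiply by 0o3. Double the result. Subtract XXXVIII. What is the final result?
Convert 7 tens (place-value notation) → 7×10 = 70 (decimal)
Start: 70
Convert 0o3 (octal) → 3 (decimal)
70 × 3 = 210
210 × 2 = 420
Convert XXXVIII (Roman numeral) → 10 + 10 + 10 + 5 + 1 + 1 + 1 = 38 (decimal)
420 - 38 = 382
382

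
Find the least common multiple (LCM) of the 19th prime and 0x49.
Convert the 19th prime (prime index) → 67 (decimal)
Convert 0x49 (hexadecimal) → 4×16 + 9 = 73 (decimal)
Compute lcm(67, 73) = 4891
4891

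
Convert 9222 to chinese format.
Convert 9222 (decimal) → 9222 = 9×1000 + 2×100 + 2×10 + 2 → 九千二百二十二 (Chinese numeral)
九千二百二十二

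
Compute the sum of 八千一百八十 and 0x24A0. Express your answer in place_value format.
Convert 八千一百八十 (Chinese numeral) → 8×1000 + 1×100 + 8×10 = 8180 (decimal)
Convert 0x24A0 (hexadecimal) → 2×4096 + 4×256 + 10×16 = 9376 (decimal)
Compute 8180 + 9376 = 17556
Convert 17556 (decimal) → 17556 = 17×1000 + 5×100 + 5×10 + 6 → 17 thousands, 5 hundreds, 5 tens, 6 ones (place-value notation)
17 thousands, 5 hundreds, 5 tens, 6 ones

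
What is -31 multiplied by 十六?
Convert 十六 (Chinese numeral) → 1×10 + 6 = 16 (decimal)
Compute -31 × 16 = -496
-496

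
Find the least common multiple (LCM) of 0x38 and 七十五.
Convert 0x38 (hexadecimal) → 3×16 + 8 = 56 (decimal)
Convert 七十五 (Chinese numeral) → 7×10 + 5 = 75 (decimal)
Compute lcm(56, 75) = 4200
4200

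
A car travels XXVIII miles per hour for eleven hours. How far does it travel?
Convert XXVIII (Roman numeral) → 10 + 10 + 5 + 1 + 1 + 1 = 28 (decimal)
Convert eleven (English words) → 11 (decimal)
Compute 28 × 11 = 308
308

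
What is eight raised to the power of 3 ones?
Convert eight (English words) → 8 (decimal)
Convert 3 ones (place-value notation) → 3 (decimal)
Compute 8 ^ 3 = 512
512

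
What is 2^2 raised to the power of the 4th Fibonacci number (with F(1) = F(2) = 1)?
Convert 2^2 (power) → 4 (decimal)
Convert the 4th Fibonacci number (with F(1) = F(2) = 1) (Fibonacci index) → 1, 1, 2, 3 → 3 (decimal)
Compute 4 ^ 3 = 64
64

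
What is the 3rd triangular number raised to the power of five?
Convert the 3rd triangular number (triangular index) → 3×4/2 = 6 (decimal)
Convert five (English words) → 5 (decimal)
Compute 6 ^ 5 = 7776
7776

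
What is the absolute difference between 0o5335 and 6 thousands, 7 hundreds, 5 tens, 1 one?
Convert 0o5335 (octal) → 5×512 + 3×64 + 3×8 + 5 = 2781 (decimal)
Convert 6 thousands, 7 hundreds, 5 tens, 1 one (place-value notation) → 6×1000 + 7×100 + 5×10 + 1 = 6751 (decimal)
Compute |2781 - 6751| = 3970
3970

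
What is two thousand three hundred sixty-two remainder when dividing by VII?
Convert two thousand three hundred sixty-two (English words) → 2×1000 + 3×100 + 62 = 2362 (decimal)
Convert VII (Roman numeral) → 5 + 1 + 1 = 7 (decimal)
Compute 2362 mod 7 = 3
3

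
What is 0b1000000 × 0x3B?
Convert 0b1000000 (binary) → 64 (decimal)
Convert 0x3B (hexadecimal) → 3×16 + 11 = 59 (decimal)
Compute 64 × 59 = 3776
3776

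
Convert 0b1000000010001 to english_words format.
Convert 0b1000000010001 (binary) → 4096 + 16 + 1 = 4113 (decimal)
Convert 4113 (decimal) → 4113 = 4×1000 + 1×100 + 13 → four thousand one hundred thirteen (English words)
four thousand one hundred thirteen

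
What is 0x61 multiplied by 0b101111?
Convert 0x61 (hexadecimal) → 6×16 + 1 = 97 (decimal)
Convert 0b101111 (binary) → 32 + 8 + 4 + 2 + 1 = 47 (decimal)
Compute 97 × 47 = 4559
4559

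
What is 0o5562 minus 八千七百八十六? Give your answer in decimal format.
Convert 0o5562 (octal) → 5×512 + 5×64 + 6×8 + 2 = 2930 (decimal)
Convert 八千七百八十六 (Chinese numeral) → 8×1000 + 7×100 + 8×10 + 6 = 8786 (decimal)
Compute 2930 - 8786 = -5856
-5856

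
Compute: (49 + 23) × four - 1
Convert four (English words) → 4 (decimal)
Expression in decimal: (49 + 23) × 4 - 1
Parentheses first: 49 + 23 = 72
Multiply: 72 × 4 = 288
Subtract: 288 - 1 = 287
287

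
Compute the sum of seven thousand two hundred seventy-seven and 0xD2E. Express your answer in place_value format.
Convert seven thousand two hundred seventy-seven (English words) → 7×1000 + 2×100 + 77 = 7277 (decimal)
Convert 0xD2E (hexadecimal) → 13×256 + 2×16 + 14 = 3374 (decimal)
Compute 7277 + 3374 = 10651
Convert 10651 (decimal) → 10651 = 10×1000 + 6×100 + 5×10 + 1 → 10 thousands, 6 hundreds, 5 tens, 1 one (place-value notation)
10 thousands, 6 hundreds, 5 tens, 1 one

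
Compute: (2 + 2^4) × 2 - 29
Convert 2^4 (power) → 16 (decimal)
Expression in decimal: (2 + 16) × 2 - 29
Parentheses first: 2 + 16 = 18
Multiply: 18 × 2 = 36
Subtract: 36 - 29 = 7
7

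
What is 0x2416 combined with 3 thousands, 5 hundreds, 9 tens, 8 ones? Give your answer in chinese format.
Convert 0x2416 (hexadecimal) → 2×4096 + 4×256 + 1×16 + 6 = 9238 (decimal)
Convert 3 thousands, 5 hundreds, 9 tens, 8 ones (place-value notation) → 3×1000 + 5×100 + 9×10 + 8 = 3598 (decimal)
Compute 9238 + 3598 = 12836
Convert 12836 (decimal) → 12836 = 1×10000 + 2×1000 + 8×100 + 3×10 + 6 → 一万二千八百三十六 (Chinese numeral)
一万二千八百三十六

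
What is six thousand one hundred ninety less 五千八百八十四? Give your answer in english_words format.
Convert six thousand one hundred ninety (English words) → 6×1000 + 1×100 + 90 = 6190 (decimal)
Convert 五千八百八十四 (Chinese numeral) → 5×1000 + 8×100 + 8×10 + 4 = 5884 (decimal)
Compute 6190 - 5884 = 306
Convert 306 (decimal) → 306 = 3×100 + 6 → three hundred six (English words)
three hundred six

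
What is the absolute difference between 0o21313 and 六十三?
Convert 0o21313 (octal) → 2×4096 + 1×512 + 3×64 + 1×8 + 3 = 8907 (decimal)
Convert 六十三 (Chinese numeral) → 6×10 + 3 = 63 (decimal)
Compute |8907 - 63| = 8844
8844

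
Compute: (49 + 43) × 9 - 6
Parentheses first: 49 + 43 = 92
Multiply: 92 × 9 = 828
Subtract: 828 - 6 = 822
822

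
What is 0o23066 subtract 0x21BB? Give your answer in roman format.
Convert 0o23066 (octal) → 2×4096 + 3×512 + 6×8 + 6 = 9782 (decimal)
Convert 0x21BB (hexadecimal) → 2×4096 + 1×256 + 11×16 + 11 = 8635 (decimal)
Compute 9782 - 8635 = 1147
Convert 1147 (decimal) → 1147 = 1000 + 100 + 40 + 5 + 1 + 1 → MCXLVII (Roman numeral)
MCXLVII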